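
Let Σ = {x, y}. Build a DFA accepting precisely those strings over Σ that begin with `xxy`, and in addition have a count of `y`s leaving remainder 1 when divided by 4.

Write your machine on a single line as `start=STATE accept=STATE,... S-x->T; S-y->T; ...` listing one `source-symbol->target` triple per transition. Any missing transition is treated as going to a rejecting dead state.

Build one automaton per condition and run them in lockstep. The first has 5 states tracking whether the input so far still matches the prefix `xxy`; the second has 4 states tracking the count of `y`s modulo 4. A product state is a pair (one from each), accepting exactly when both do. Minimizing collapses redundant product states.
With 8 states:
        x   y  
>  q0   q1  q2 
   q1   q3  q2 
   q2   q2  q2 
   q3   q2  q4 
 * q4   q4  q5 
   q5   q5  q6 
   q6   q6  q7 
   q7   q7  q4 
(> = start, * = accepting)

start=q0; accept=q4; q0-x->q1; q0-y->q2; q1-x->q3; q1-y->q2; q2-x->q2; q2-y->q2; q3-x->q2; q3-y->q4; q4-x->q4; q4-y->q5; q5-x->q5; q5-y->q6; q6-x->q6; q6-y->q7; q7-x->q7; q7-y->q4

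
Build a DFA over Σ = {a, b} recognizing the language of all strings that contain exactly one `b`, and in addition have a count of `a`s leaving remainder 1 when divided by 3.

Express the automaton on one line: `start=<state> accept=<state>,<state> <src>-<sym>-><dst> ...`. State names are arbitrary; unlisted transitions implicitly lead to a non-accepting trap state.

Handle the two conditions separately and then intersect. The first has 3 states tracking the count of `b`s, saturating at 2; the second has 3 states tracking the count of `a`s modulo 3. A product state is a pair (one from each), accepting exactly when both do. Equivalent product states are then merged.
With 7 states:
        a   b  
>  s0   s1  s2 
   s1   s3  s4 
   s2   s4  s5 
   s3   s0  s6 
 * s4   s6  s5 
   s5   s5  s5 
   s6   s2  s5 
(> = start, * = accepting)

start=s0 accept=s4 s0-a->s1 s0-b->s2 s1-a->s3 s1-b->s4 s2-a->s4 s2-b->s5 s3-a->s0 s3-b->s6 s4-a->s6 s4-b->s5 s5-a->s5 s5-b->s5 s6-a->s2 s6-b->s5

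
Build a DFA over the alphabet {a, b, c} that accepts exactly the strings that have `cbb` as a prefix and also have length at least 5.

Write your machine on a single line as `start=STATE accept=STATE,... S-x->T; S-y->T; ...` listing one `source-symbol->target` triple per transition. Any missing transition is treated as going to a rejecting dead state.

Run two small machines in parallel and take their product. One (5 states) tracks whether the input so far still matches the prefix `cbb`; the other (7 states) tracks the input length, saturating at 6. Each combined state is a pair, one component from each; accept when both components accept. After merging equivalent states the machine shrinks.
7 states suffice.
        a   b   c  
>  q0   q1  q1  q2 
   q1   q1  q1  q1 
   q2   q1  q3  q1 
   q3   q1  q4  q1 
   q4   q5  q5  q5 
   q5   q6  q6  q6 
 * q6   q6  q6  q6 
(> = start, * = accepting)

start=q0; accept=q6; q0-a->q1; q0-b->q1; q0-c->q2; q1-a->q1; q1-b->q1; q1-c->q1; q2-a->q1; q2-b->q3; q2-c->q1; q3-a->q1; q3-b->q4; q3-c->q1; q4-a->q5; q4-b->q5; q4-c->q5; q5-a->q6; q5-b->q6; q5-c->q6; q6-a->q6; q6-b->q6; q6-c->q6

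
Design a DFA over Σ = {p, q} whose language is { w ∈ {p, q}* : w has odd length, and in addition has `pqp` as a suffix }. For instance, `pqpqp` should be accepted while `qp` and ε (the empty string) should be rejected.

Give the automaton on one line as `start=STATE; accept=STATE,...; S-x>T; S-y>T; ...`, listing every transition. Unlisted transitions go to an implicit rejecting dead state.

Run two small machines in parallel and take their product. The first has 2 states tracking the input length modulo 2; the second has 4 states tracking how much of the suffix `pqp` has currently been matched. A product state is a pair (one from each), accepting exactly when both do.
8 states suffice.
        p   q  
>  s0   s1  s2 
   s1   s3  s4 
   s2   s3  s0 
   s3   s1  s5 
   s4   s6  s2 
   s5   s7  s0 
 * s6   s3  s4 
   s7   s1  s5 
(> = start, * = accepting)

start=s0; accept=s6; s0-p>s1; s0-q>s2; s1-p>s3; s1-q>s4; s2-p>s3; s2-q>s0; s3-p>s1; s3-q>s5; s4-p>s6; s4-q>s2; s5-p>s7; s5-q>s0; s6-p>s3; s6-q>s4; s7-p>s1; s7-q>s5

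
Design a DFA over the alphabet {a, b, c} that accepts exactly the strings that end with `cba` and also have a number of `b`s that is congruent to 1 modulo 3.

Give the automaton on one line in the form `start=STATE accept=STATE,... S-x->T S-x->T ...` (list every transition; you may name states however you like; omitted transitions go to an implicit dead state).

start=s0 accept=s5 s0-a->s0 s0-b->s1 s0-c->s2 s1-a->s1 s1-b->s3 s1-c->s1 s2-a->s0 s2-b->s4 s2-c->s2 s3-a->s3 s3-b->s0 s3-c->s3 s4-a->s5 s4-b->s3 s4-c->s1 s5-a->s1 s5-b->s3 s5-c->s1

Handle the two conditions separately and then intersect. The first has 4 states tracking how much of the suffix `cba` has currently been matched; the second has 3 states tracking the count of `b`s modulo 3. A product state is a pair (one from each), accepting exactly when both do. Minimizing collapses redundant product states.
With 6 states:
        a   b   c  
>  s0   s0  s1  s2 
   s1   s1  s3  s1 
   s2   s0  s4  s2 
   s3   s3  s0  s3 
   s4   s5  s3  s1 
 * s5   s1  s3  s1 
(> = start, * = accepting)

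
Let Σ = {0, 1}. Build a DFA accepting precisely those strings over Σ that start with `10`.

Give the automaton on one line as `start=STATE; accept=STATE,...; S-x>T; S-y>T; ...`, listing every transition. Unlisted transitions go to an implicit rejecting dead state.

start=q0; accept=q2; q0-0>q3; q0-1>q1; q1-0>q2; q1-1>q3; q2-0>q2; q2-1>q2; q3-0>q3; q3-1>q3

Check the first 2 symbols one by one: q0 through q1 record how many have matched `10` so far; any wrong symbol goes to the dead state q3. After all 2 match we enter the accepting sink q2.
A 4-state machine:
        0   1  
>  q0   q3  q1 
   q1   q2  q3 
 * q2   q2  q2 
   q3   q3  q3 
(> = start, * = accepting)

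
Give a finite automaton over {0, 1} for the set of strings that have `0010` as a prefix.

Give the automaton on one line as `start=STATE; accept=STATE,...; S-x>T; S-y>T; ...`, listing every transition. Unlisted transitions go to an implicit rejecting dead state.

Check the first 4 symbols one by one: q0 through q3 record how many have matched `0010` so far; any wrong symbol goes to the dead state q5. After all 4 match we enter the accepting sink q4.
        0   1  
>  q0   q1  q5 
   q1   q2  q5 
   q2   q5  q3 
   q3   q4  q5 
 * q4   q4  q4 
   q5   q5  q5 
(> = start, * = accepting)

start=q0; accept=q4; q0-0>q1; q0-1>q5; q1-0>q2; q1-1>q5; q2-0>q5; q2-1>q3; q3-0>q4; q3-1>q5; q4-0>q4; q4-1>q4; q5-0>q5; q5-1>q5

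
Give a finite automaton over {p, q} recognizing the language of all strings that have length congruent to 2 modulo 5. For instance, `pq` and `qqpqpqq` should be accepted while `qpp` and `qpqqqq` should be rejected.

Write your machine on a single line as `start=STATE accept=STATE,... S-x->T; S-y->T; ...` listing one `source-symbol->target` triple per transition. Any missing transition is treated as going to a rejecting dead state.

start=A; accept=C; A-p->B; A-q->B; B-p->C; B-q->C; C-p->D; C-q->D; D-p->E; D-q->E; E-p->A; E-q->A

Only the length mod 5 matters, so use a 5-cycle: from any state, every input symbol moves to the next state, wrapping E back to A. Mark C accepting.
5 states suffice.
       p  q 
>  A   B  B 
   B   C  C 
 * C   D  D 
   D   E  E 
   E   A  A 
(> = start, * = accepting)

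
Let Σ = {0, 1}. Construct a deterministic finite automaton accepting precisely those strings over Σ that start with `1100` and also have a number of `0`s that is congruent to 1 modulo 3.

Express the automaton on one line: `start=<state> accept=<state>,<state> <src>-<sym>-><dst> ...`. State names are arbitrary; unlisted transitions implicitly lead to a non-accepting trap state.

Build one automaton per condition and run them in lockstep. The first has 6 states tracking whether the input so far still matches the prefix `1100`; the second has 3 states tracking the count of `0`s modulo 3. A product state is a pair (one from each), accepting exactly when both do. After merging equivalent states the machine shrinks.
        0   1  
>  S0   S1  S2 
   S1   S1  S1 
   S2   S1  S3 
   S3   S4  S1 
   S4   S5  S1 
   S5   S6  S5 
   S6   S7  S6 
 * S7   S5  S7 
(> = start, * = accepting)

start=S0 accept=S7 S0-0->S1 S0-1->S2 S1-0->S1 S1-1->S1 S2-0->S1 S2-1->S3 S3-0->S4 S3-1->S1 S4-0->S5 S4-1->S1 S5-0->S6 S5-1->S5 S6-0->S7 S6-1->S6 S7-0->S5 S7-1->S7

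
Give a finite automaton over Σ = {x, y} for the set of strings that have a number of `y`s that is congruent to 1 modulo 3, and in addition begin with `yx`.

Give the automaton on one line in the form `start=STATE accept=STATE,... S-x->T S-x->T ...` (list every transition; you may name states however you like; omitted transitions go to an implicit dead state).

Build one automaton per condition and run them in lockstep. One (3 states) tracks the count of `y`s modulo 3; the other (4 states) tracks whether the input so far still matches the prefix `yx`. Each combined state is a pair, one component from each; accept when both components accept. Minimizing collapses redundant product states.
6 states suffice.
        x   y  
>  S0   S1  S2 
   S1   S1  S1 
   S2   S3  S1 
 * S3   S3  S4 
   S4   S4  S5 
   S5   S5  S3 
(> = start, * = accepting)

start=S0 accept=S3 S0-x->S1 S0-y->S2 S1-x->S1 S1-y->S1 S2-x->S3 S2-y->S1 S3-x->S3 S3-y->S4 S4-x->S4 S4-y->S5 S5-x->S5 S5-y->S3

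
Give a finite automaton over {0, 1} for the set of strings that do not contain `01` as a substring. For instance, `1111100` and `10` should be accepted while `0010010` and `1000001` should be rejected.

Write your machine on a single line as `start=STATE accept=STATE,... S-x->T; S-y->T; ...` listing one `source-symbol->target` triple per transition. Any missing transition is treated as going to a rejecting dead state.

This is the complement of 'contains `01`'. Use the same substring-matching states — S0 through S2 holding how much of `01` has just been matched — but flip the accepting set: everything except the trap S2 accepts.
3 states suffice.
        0   1  
>* S0   S1  S0 
 * S1   S1  S2 
   S2   S2  S2 
(> = start, * = accepting)

start=S0; accept=S0,S1; S0-0->S1; S0-1->S0; S1-0->S1; S1-1->S2; S2-0->S2; S2-1->S2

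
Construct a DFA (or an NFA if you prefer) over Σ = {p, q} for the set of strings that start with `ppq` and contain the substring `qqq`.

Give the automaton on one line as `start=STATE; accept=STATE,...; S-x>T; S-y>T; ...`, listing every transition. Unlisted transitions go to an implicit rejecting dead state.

start=A; accept=K; A-p>B; A-q>C; B-p>D; B-q>C; C-p>E; C-q>F; D-p>E; D-q>G; E-p>E; E-q>C; F-p>E; F-q>H; G-p>I; G-q>J; H-p>H; H-q>H; I-p>I; I-q>G; J-p>I; J-q>K; K-p>K; K-q>K

Run two small machines in parallel and take their product. One (5 states) tracks whether the input so far still matches the prefix `ppq`; the other (4 states) tracks whether and how much of `qqq` has been seen. Each combined state is a pair, one component from each; accept when both components accept.
With 11 states:
       p  q 
>  A   B  C 
   B   D  C 
   C   E  F 
   D   E  G 
   E   E  C 
   F   E  H 
   G   I  J 
   H   H  H 
   I   I  G 
   J   I  K 
 * K   K  K 
(> = start, * = accepting)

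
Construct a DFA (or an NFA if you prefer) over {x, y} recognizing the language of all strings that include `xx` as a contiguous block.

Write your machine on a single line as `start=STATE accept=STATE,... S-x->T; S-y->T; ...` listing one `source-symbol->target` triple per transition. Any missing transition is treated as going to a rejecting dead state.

start=q0; accept=q2; q0-x->q1; q0-y->q0; q1-x->q2; q1-y->q0; q2-x->q2; q2-y->q2

States q0..q1 record the length of the longest prefix of `xx` that matches the current input suffix. Reaching q2 means `xx` has been seen, and we stay there forever. Accept from q2.
A 3-state machine:
        x   y  
>  q0   q1  q0 
   q1   q2  q0 
 * q2   q2  q2 
(> = start, * = accepting)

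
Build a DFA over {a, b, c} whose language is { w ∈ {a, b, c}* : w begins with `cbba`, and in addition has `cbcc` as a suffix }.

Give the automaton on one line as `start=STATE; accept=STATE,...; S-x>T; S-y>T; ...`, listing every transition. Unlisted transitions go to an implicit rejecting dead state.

Run two small machines in parallel and take their product. One (6 states) tracks whether the input so far still matches the prefix `cbba`; the other (5 states) tracks how much of the suffix `cbcc` has currently been matched. Each combined state is a pair, one component from each; accept when both components accept. After merging equivalent states the machine shrinks.
        a   b   c  
>  q0   q1  q1  q2 
   q1   q1  q1  q1 
   q2   q1  q3  q1 
   q3   q1  q4  q1 
   q4   q5  q1  q1 
   q5   q5  q5  q6 
   q6   q5  q7  q6 
   q7   q5  q5  q8 
   q8   q5  q7  q9 
 * q9   q5  q7  q6 
(> = start, * = accepting)

start=q0; accept=q9; q0-a>q1; q0-b>q1; q0-c>q2; q1-a>q1; q1-b>q1; q1-c>q1; q2-a>q1; q2-b>q3; q2-c>q1; q3-a>q1; q3-b>q4; q3-c>q1; q4-a>q5; q4-b>q1; q4-c>q1; q5-a>q5; q5-b>q5; q5-c>q6; q6-a>q5; q6-b>q7; q6-c>q6; q7-a>q5; q7-b>q5; q7-c>q8; q8-a>q5; q8-b>q7; q8-c>q9; q9-a>q5; q9-b>q7; q9-c>q6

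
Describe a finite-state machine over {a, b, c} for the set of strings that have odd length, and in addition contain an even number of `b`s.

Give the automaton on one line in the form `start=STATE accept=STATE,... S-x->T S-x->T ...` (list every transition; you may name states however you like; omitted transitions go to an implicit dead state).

start=s0 accept=s1 s0-a->s1 s0-b->s2 s0-c->s1 s1-a->s0 s1-b->s3 s1-c->s0 s2-a->s3 s2-b->s0 s2-c->s3 s3-a->s2 s3-b->s1 s3-c->s2

Handle the two conditions separately and then intersect. The first has 2 states tracking the input length modulo 2; the second has 2 states tracking the count of `b`s modulo 2. A product state is a pair (one from each), accepting exactly when both do.
With 4 states:
        a   b   c  
>  s0   s1  s2  s1 
 * s1   s0  s3  s0 
   s2   s3  s0  s3 
   s3   s2  s1  s2 
(> = start, * = accepting)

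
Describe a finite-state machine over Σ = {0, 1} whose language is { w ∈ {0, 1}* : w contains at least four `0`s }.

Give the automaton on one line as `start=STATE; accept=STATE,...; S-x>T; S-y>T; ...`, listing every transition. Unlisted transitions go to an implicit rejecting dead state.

Only the number of `0`s matters, and only up to 5. Make a chain A → B → C → D → E → F advanced by each `0` (with F absorbing); every other symbol self-loops. The accepting set is {E, F}.
       0  1 
>  A   B  A 
   B   C  B 
   C   D  C 
   D   E  D 
 * E   F  E 
 * F   F  F 
(> = start, * = accepting)

start=A; accept=E,F; A-0>B; A-1>A; B-0>C; B-1>B; C-0>D; C-1>C; D-0>E; D-1>D; E-0>F; E-1>E; F-0>F; F-1>F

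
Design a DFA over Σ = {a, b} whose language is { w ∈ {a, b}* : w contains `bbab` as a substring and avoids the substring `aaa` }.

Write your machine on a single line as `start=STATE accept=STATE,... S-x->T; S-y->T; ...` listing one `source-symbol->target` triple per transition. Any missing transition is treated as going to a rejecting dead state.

start=S0; accept=S8,S10,S12; S0-a->S1; S0-b->S2; S1-a->S3; S1-b->S2; S2-a->S1; S2-b->S4; S3-a->S5; S3-b->S2; S4-a->S6; S4-b->S4; S5-a->S5; S5-b->S7; S6-a->S3; S6-b->S8; S7-a->S5; S7-b->S9; S8-a->S10; S8-b->S8; S9-a->S11; S9-b->S9; S10-a->S12; S10-b->S8; S11-a->S5; S11-b->S13; S12-a->S13; S12-b->S8; S13-a->S13; S13-b->S13

Build one automaton per condition and run them in lockstep. One (5 states) tracks whether and how much of `bbab` has been seen; the other (4 states) tracks partial matches of the forbidden pattern `aaa`. Each combined state is a pair, one component from each; accept when both components accept.
14 states suffice.
          a    b  
>  S0     S1   S2 
   S1     S3   S2 
   S2     S1   S4 
   S3     S5   S2 
   S4     S6   S4 
   S5     S5   S7 
   S6     S3   S8 
   S7     S5   S9 
 * S8    S10   S8 
   S9    S11   S9 
 * S10   S12   S8 
   S11    S5  S13 
 * S12   S13   S8 
   S13   S13  S13 
(> = start, * = accepting)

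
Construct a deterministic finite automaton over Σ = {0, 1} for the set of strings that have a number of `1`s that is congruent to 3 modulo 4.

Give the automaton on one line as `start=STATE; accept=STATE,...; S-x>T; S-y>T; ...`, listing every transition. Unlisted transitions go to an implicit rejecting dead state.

start=q0; accept=q3; q0-0>q0; q0-1>q1; q1-0>q1; q1-1>q2; q2-0>q2; q2-1>q3; q3-0>q3; q3-1>q0

Keep the running count of `1`s modulo 4: each `1` advances along the cycle q0 → q1 → q2 → q3 → q0 while other symbols loop. Accept at q3.
4 states suffice.
        0   1  
>  q0   q0  q1 
   q1   q1  q2 
   q2   q2  q3 
 * q3   q3  q0 
(> = start, * = accepting)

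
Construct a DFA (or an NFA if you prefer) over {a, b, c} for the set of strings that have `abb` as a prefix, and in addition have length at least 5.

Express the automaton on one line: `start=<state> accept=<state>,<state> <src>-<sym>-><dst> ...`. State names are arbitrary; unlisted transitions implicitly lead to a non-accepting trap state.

start=q0 accept=q6 q0-a->q1 q0-b->q2 q0-c->q2 q1-a->q2 q1-b->q3 q1-c->q2 q2-a->q2 q2-b->q2 q2-c->q2 q3-a->q2 q3-b->q4 q3-c->q2 q4-a->q5 q4-b->q5 q4-c->q5 q5-a->q6 q5-b->q6 q5-c->q6 q6-a->q6 q6-b->q6 q6-c->q6

Run two small machines in parallel and take their product. The first has 5 states tracking whether the input so far still matches the prefix `abb`; the second has 7 states tracking the input length, saturating at 6. A product state is a pair (one from each), accepting exactly when both do. After merging equivalent states the machine shrinks.
A 7-state machine:
        a   b   c  
>  q0   q1  q2  q2 
   q1   q2  q3  q2 
   q2   q2  q2  q2 
   q3   q2  q4  q2 
   q4   q5  q5  q5 
   q5   q6  q6  q6 
 * q6   q6  q6  q6 
(> = start, * = accepting)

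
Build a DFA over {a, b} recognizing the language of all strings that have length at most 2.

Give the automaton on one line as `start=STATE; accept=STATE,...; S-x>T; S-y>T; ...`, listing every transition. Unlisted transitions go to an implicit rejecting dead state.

We only need to distinguish lengths 0, 1, …, 2, and '>2'. Chain S0 → S1 → S2 → S3 on every symbol, with S3 looping. Accepting states: {S0, S1, S2}.
A 4-state machine:
        a   b  
>* S0   S1  S1 
 * S1   S2  S2 
 * S2   S3  S3 
   S3   S3  S3 
(> = start, * = accepting)

start=S0; accept=S0,S1,S2; S0-a>S1; S0-b>S1; S1-a>S2; S1-b>S2; S2-a>S3; S2-b>S3; S3-a>S3; S3-b>S3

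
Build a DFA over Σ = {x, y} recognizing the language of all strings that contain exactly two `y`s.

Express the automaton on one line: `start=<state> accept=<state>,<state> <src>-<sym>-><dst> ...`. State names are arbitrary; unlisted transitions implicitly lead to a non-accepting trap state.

Only the number of `y`s matters, and only up to 3. Make a chain A → B → C → D advanced by each `y` (with D absorbing); every other symbol self-loops. The accepting set is {C}.
       x  y 
>  A   A  B 
   B   B  C 
 * C   C  D 
   D   D  D 
(> = start, * = accepting)

start=A accept=C A-x->A A-y->B B-x->B B-y->C C-x->C C-y->D D-x->D D-y->D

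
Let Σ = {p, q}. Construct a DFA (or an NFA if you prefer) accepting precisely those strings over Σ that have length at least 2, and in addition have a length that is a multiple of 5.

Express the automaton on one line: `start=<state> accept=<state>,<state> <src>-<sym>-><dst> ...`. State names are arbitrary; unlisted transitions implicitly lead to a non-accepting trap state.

start=A accept=F A-p->B A-q->B B-p->C B-q->C C-p->D C-q->D D-p->E D-q->E E-p->F E-q->F F-p->B F-q->B

Handle the two conditions separately and then intersect. The first has 4 states tracking the input length, saturating at 3; the second has 5 states tracking the input length modulo 5. A product state is a pair (one from each), accepting exactly when both do. Minimizing collapses redundant product states.
6 states suffice.
       p  q 
>  A   B  B 
   B   C  C 
   C   D  D 
   D   E  E 
   E   F  F 
 * F   B  B 
(> = start, * = accepting)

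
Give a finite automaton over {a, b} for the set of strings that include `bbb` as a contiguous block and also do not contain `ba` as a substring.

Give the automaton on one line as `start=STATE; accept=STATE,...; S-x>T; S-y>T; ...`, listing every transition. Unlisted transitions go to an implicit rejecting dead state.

start=q0; accept=q4; q0-a>q0; q0-b>q1; q1-a>q2; q1-b>q3; q2-a>q2; q2-b>q2; q3-a>q2; q3-b>q4; q4-a>q2; q4-b>q4

Handle the two conditions separately and then intersect. The first has 4 states tracking whether and how much of `bbb` has been seen; the second has 3 states tracking partial matches of the forbidden pattern `ba`. A product state is a pair (one from each), accepting exactly when both do. Minimizing collapses redundant product states.
5 states suffice.
        a   b  
>  q0   q0  q1 
   q1   q2  q3 
   q2   q2  q2 
   q3   q2  q4 
 * q4   q2  q4 
(> = start, * = accepting)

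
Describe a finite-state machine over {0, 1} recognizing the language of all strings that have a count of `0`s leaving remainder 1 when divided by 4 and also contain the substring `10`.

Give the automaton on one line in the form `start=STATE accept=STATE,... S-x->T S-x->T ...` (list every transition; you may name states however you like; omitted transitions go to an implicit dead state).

start=q0 accept=q5 q0-0->q1 q0-1->q2 q1-0->q3 q1-1->q4 q2-0->q5 q2-1->q2 q3-0->q6 q3-1->q7 q4-0->q8 q4-1->q4 q5-0->q8 q5-1->q5 q6-0->q0 q6-1->q9 q7-0->q10 q7-1->q7 q8-0->q10 q8-1->q8 q9-0->q11 q9-1->q9 q10-0->q11 q10-1->q10 q11-0->q5 q11-1->q11

Run two small machines in parallel and take their product. The first has 4 states tracking the count of `0`s modulo 4; the second has 3 states tracking whether and how much of `10` has been seen. A product state is a pair (one from each), accepting exactly when both do.
12 states suffice.
          0    1  
>  q0     q1   q2 
   q1     q3   q4 
   q2     q5   q2 
   q3     q6   q7 
   q4     q8   q4 
 * q5     q8   q5 
   q6     q0   q9 
   q7    q10   q7 
   q8    q10   q8 
   q9    q11   q9 
   q10   q11  q10 
   q11    q5  q11 
(> = start, * = accepting)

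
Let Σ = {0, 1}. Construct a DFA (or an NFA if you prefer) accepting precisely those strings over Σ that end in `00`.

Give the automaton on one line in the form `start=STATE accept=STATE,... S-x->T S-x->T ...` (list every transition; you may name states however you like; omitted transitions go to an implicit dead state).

start=S0 accept=S2 S0-0->S1 S0-1->S0 S1-0->S2 S1-1->S0 S2-0->S2 S2-1->S0

Remember how much of `00` the current input suffix matches. State S0 means no match yet; S1 means the last symbol is `0`; S2 means the last 2 symbols are `00`. Only S2 accepts. On a mismatch, fall back to the longest proper suffix that is still a prefix of `00`.
        0   1  
>  S0   S1  S0 
   S1   S2  S0 
 * S2   S2  S0 
(> = start, * = accepting)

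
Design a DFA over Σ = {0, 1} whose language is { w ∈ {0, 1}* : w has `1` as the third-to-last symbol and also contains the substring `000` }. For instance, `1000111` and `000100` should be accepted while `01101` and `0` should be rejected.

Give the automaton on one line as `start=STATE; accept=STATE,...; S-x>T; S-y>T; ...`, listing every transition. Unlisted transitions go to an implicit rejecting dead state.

Run two small machines in parallel and take their product. One (15 states) tracks the last 3 symbols read; the other (4 states) tracks whether and how much of `000` has been seen. Each combined state is a pair, one component from each; accept when both components accept. Minimizing collapses redundant product states.
An 11-state machine:
       0  1 
>  A   B  A 
   B   C  A 
   C   D  A 
   D   D  E 
   E   F  G 
   F   H  I 
   G   J  K 
 * H   D  E 
 * I   F  G 
 * J   H  I 
 * K   J  K 
(> = start, * = accepting)

start=A; accept=H,I,J,K; A-0>B; A-1>A; B-0>C; B-1>A; C-0>D; C-1>A; D-0>D; D-1>E; E-0>F; E-1>G; F-0>H; F-1>I; G-0>J; G-1>K; H-0>D; H-1>E; I-0>F; I-1>G; J-0>H; J-1>I; K-0>J; K-1>K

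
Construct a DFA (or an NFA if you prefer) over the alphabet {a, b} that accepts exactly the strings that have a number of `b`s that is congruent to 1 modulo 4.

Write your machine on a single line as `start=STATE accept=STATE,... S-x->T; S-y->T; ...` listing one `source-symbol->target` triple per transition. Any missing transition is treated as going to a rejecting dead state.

Keep the running count of `b`s modulo 4: each `b` advances along the cycle s0 → s1 → s2 → s3 → s0 while other symbols loop. Accept at s1.
With 4 states:
        a   b  
>  s0   s0  s1 
 * s1   s1  s2 
   s2   s2  s3 
   s3   s3  s0 
(> = start, * = accepting)

start=s0; accept=s1; s0-a->s0; s0-b->s1; s1-a->s1; s1-b->s2; s2-a->s2; s2-b->s3; s3-a->s3; s3-b->s0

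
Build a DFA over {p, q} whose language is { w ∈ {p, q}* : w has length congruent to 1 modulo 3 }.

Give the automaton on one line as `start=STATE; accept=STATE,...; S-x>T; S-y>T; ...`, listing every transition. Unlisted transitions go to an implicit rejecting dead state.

start=S0; accept=S1; S0-p>S1; S0-q>S1; S1-p>S2; S1-q>S2; S2-p>S0; S2-q>S0

Count input length modulo 3: every symbol advances one step around the cycle S0 → S1 → S2 → S0. Accept at S1.
With 3 states:
        p   q  
>  S0   S1  S1 
 * S1   S2  S2 
   S2   S0  S0 
(> = start, * = accepting)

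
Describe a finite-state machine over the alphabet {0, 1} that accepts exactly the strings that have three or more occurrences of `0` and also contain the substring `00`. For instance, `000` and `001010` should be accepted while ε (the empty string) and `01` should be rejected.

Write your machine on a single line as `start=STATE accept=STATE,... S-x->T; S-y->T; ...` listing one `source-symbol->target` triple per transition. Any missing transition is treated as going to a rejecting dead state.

start=q0; accept=q4; q0-0->q1; q0-1->q0; q1-0->q2; q1-1->q3; q2-0->q4; q2-1->q2; q3-0->q5; q3-1->q3; q4-0->q4; q4-1->q4; q5-0->q4; q5-1->q3

Run two small machines in parallel and take their product. The first has 5 states tracking the count of `0`s, saturating at 4; the second has 3 states tracking whether and how much of `00` has been seen. A product state is a pair (one from each), accepting exactly when both do. After merging equivalent states the machine shrinks.
With 6 states:
        0   1  
>  q0   q1  q0 
   q1   q2  q3 
   q2   q4  q2 
   q3   q5  q3 
 * q4   q4  q4 
   q5   q4  q3 
(> = start, * = accepting)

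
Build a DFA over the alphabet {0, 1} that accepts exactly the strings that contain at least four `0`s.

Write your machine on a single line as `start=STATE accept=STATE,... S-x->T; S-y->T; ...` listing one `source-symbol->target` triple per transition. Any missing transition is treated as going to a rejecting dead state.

start=s0; accept=s4,s5; s0-0->s1; s0-1->s0; s1-0->s2; s1-1->s1; s2-0->s3; s2-1->s2; s3-0->s4; s3-1->s3; s4-0->s5; s4-1->s4; s5-0->s5; s5-1->s5

Count `0`s, saturating at 5: states s0 through s4 mean 0 through 4 `0`s seen; s5 means more than 4. Each `0` increments (capped at s5); other symbols loop. Accept from {s4, s5}.
6 states suffice.
        0   1  
>  s0   s1  s0 
   s1   s2  s1 
   s2   s3  s2 
   s3   s4  s3 
 * s4   s5  s4 
 * s5   s5  s5 
(> = start, * = accepting)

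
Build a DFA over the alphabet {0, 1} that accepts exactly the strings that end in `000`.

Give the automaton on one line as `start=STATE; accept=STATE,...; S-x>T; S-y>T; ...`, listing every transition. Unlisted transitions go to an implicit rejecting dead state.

Remember how much of `000` the current input suffix matches. State s0 means no match yet; s1 means the last symbol is `0`; s2 means the last 2 symbols are `00`; s3 means the last 3 symbols are `000`. Only s3 accepts. On a mismatch, fall back to the longest proper suffix that is still a prefix of `000`.
        0   1  
>  s0   s1  s0 
   s1   s2  s0 
   s2   s3  s0 
 * s3   s3  s0 
(> = start, * = accepting)

start=s0; accept=s3; s0-0>s1; s0-1>s0; s1-0>s2; s1-1>s0; s2-0>s3; s2-1>s0; s3-0>s3; s3-1>s0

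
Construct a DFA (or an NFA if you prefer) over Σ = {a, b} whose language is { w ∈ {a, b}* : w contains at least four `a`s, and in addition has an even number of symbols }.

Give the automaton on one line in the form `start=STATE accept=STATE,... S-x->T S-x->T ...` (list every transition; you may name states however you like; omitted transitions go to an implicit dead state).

start=s0 accept=s7 s0-a->s1 s0-b->s2 s1-a->s3 s1-b->s4 s2-a->s4 s2-b->s0 s3-a->s5 s3-b->s6 s4-a->s6 s4-b->s1 s5-a->s7 s5-b->s8 s6-a->s8 s6-b->s3 s7-a->s9 s7-b->s9 s8-a->s9 s8-b->s5 s9-a->s7 s9-b->s7

Handle the two conditions separately and then intersect. The first has 6 states tracking the count of `a`s, saturating at 5; the second has 2 states tracking the input length modulo 2. A product state is a pair (one from each), accepting exactly when both do. Equivalent product states are then merged.
With 10 states:
        a   b  
>  s0   s1  s2 
   s1   s3  s4 
   s2   s4  s0 
   s3   s5  s6 
   s4   s6  s1 
   s5   s7  s8 
   s6   s8  s3 
 * s7   s9  s9 
   s8   s9  s5 
   s9   s7  s7 
(> = start, * = accepting)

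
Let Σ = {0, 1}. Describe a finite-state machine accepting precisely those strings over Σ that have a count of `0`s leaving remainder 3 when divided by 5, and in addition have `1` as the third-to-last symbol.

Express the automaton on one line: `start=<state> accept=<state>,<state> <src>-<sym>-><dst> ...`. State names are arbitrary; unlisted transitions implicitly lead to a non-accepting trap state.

Run two small machines in parallel and take their product. One (5 states) tracks the count of `0`s modulo 5; the other (15 states) tracks the last 3 symbols read. Each combined state is a pair, one component from each; accept when both components accept. After merging equivalent states the machine shrinks.
With 16 states:
          0    1  
>  S0     S1   S0 
   S1     S2   S3 
   S2     S4   S5 
   S3     S6   S3 
   S4     S7   S8 
   S5     S9  S10 
   S6    S11   S5 
   S7     S0   S7 
   S8     S7  S12 
   S9     S7  S13 
   S10   S14  S10 
 * S11    S7   S8 
   S12    S7  S15 
 * S13    S7  S12 
 * S14    S7  S13 
 * S15    S7  S15 
(> = start, * = accepting)

start=S0 accept=S11,S13,S14,S15 S0-0->S1 S0-1->S0 S1-0->S2 S1-1->S3 S2-0->S4 S2-1->S5 S3-0->S6 S3-1->S3 S4-0->S7 S4-1->S8 S5-0->S9 S5-1->S10 S6-0->S11 S6-1->S5 S7-0->S0 S7-1->S7 S8-0->S7 S8-1->S12 S9-0->S7 S9-1->S13 S10-0->S14 S10-1->S10 S11-0->S7 S11-1->S8 S12-0->S7 S12-1->S15 S13-0->S7 S13-1->S12 S14-0->S7 S14-1->S13 S15-0->S7 S15-1->S15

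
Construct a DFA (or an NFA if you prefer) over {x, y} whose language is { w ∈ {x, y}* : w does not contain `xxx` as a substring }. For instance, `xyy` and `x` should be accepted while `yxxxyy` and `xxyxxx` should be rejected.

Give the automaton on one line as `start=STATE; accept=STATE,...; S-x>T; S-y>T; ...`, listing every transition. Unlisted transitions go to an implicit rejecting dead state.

Track partial matches of the forbidden pattern `xxx`. State q3 is a dead state reached once `xxx` has occurred; every other state accepts. q0 means no part of `xxx` is currently matched.
4 states suffice.
        x   y  
>* q0   q1  q0 
 * q1   q2  q0 
 * q2   q3  q0 
   q3   q3  q3 
(> = start, * = accepting)

start=q0; accept=q0,q1,q2; q0-x>q1; q0-y>q0; q1-x>q2; q1-y>q0; q2-x>q3; q2-y>q0; q3-x>q3; q3-y>q3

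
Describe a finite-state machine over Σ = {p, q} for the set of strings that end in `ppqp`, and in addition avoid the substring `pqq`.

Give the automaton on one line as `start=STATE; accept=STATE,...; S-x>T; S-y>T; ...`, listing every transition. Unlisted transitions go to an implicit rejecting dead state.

start=s0; accept=s6; s0-p>s1; s0-q>s0; s1-p>s2; s1-q>s3; s2-p>s2; s2-q>s4; s3-p>s1; s3-q>s5; s4-p>s6; s4-q>s5; s5-p>s7; s5-q>s5; s6-p>s2; s6-q>s3; s7-p>s8; s7-q>s5; s8-p>s8; s8-q>s9; s9-p>s10; s9-q>s5; s10-p>s8; s10-q>s5

Run two small machines in parallel and take their product. The first has 5 states tracking how much of the suffix `ppqp` has currently been matched; the second has 4 states tracking partial matches of the forbidden pattern `pqq`. A product state is a pair (one from each), accepting exactly when both do.
          p    q  
>  s0     s1   s0 
   s1     s2   s3 
   s2     s2   s4 
   s3     s1   s5 
   s4     s6   s5 
   s5     s7   s5 
 * s6     s2   s3 
   s7     s8   s5 
   s8     s8   s9 
   s9    s10   s5 
   s10    s8   s5 
(> = start, * = accepting)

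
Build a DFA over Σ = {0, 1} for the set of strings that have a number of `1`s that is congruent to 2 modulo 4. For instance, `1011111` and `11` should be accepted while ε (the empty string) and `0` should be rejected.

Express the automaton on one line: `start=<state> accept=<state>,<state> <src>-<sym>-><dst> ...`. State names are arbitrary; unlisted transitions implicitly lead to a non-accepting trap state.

Keep the running count of `1`s modulo 4: each `1` advances along the cycle q0 → q1 → q2 → q3 → q0 while other symbols loop. Accept at q2.
        0   1  
>  q0   q0  q1 
   q1   q1  q2 
 * q2   q2  q3 
   q3   q3  q0 
(> = start, * = accepting)

start=q0 accept=q2 q0-0->q0 q0-1->q1 q1-0->q1 q1-1->q2 q2-0->q2 q2-1->q3 q3-0->q3 q3-1->q0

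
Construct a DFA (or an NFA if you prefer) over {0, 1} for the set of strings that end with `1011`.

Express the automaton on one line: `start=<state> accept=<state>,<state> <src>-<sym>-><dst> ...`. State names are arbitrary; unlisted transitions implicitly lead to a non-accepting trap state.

start=S0 accept=S4 S0-0->S0 S0-1->S1 S1-0->S2 S1-1->S1 S2-0->S0 S2-1->S3 S3-0->S2 S3-1->S4 S4-0->S2 S4-1->S1

Remember how much of `1011` the current input suffix matches. State S0 means no match yet; S1 means the last symbol is `1`; S2 means the last 2 symbols are `10`; S3 means the last 3 symbols are `101`; S4 means the last 4 symbols are `1011`. Only S4 accepts. On a mismatch, fall back to the longest proper suffix that is still a prefix of `1011`.
        0   1  
>  S0   S0  S1 
   S1   S2  S1 
   S2   S0  S3 
   S3   S2  S4 
 * S4   S2  S1 
(> = start, * = accepting)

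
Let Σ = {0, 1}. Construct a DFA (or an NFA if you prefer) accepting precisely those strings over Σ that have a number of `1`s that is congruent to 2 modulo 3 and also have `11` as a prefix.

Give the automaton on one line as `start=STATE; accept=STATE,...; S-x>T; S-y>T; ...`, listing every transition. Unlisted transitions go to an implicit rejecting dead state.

Build one automaton per condition and run them in lockstep. One (3 states) tracks the count of `1`s modulo 3; the other (4 states) tracks whether the input so far still matches the prefix `11`. Each combined state is a pair, one component from each; accept when both components accept. After merging equivalent states the machine shrinks.
       0  1 
>  A   B  C 
   B   B  B 
   C   B  D 
 * D   D  E 
   E   E  F 
   F   F  D 
(> = start, * = accepting)

start=A; accept=D; A-0>B; A-1>C; B-0>B; B-1>B; C-0>B; C-1>D; D-0>D; D-1>E; E-0>E; E-1>F; F-0>F; F-1>D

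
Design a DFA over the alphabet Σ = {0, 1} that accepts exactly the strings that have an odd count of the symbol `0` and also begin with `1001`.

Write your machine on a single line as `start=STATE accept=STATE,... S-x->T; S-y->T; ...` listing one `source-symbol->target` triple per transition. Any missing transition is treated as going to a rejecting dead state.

start=A; accept=H; A-0->B; A-1->C; B-0->D; B-1->B; C-0->E; C-1->D; D-0->B; D-1->D; E-0->F; E-1->B; F-0->B; F-1->G; G-0->H; G-1->G; H-0->G; H-1->H

Run two small machines in parallel and take their product. One (2 states) tracks the count of `0`s modulo 2; the other (6 states) tracks whether the input so far still matches the prefix `1001`. Each combined state is a pair, one component from each; accept when both components accept.
With 8 states:
       0  1 
>  A   B  C 
   B   D  B 
   C   E  D 
   D   B  D 
   E   F  B 
   F   B  G 
   G   H  G 
 * H   G  H 
(> = start, * = accepting)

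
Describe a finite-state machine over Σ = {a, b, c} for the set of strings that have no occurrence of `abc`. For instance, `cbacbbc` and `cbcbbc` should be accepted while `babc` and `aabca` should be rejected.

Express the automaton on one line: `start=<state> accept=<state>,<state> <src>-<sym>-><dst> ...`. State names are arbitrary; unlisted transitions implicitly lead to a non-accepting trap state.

Track partial matches of the forbidden pattern `abc`. State s3 is a dead state reached once `abc` has occurred; every other state accepts. s0 means no part of `abc` is currently matched.
With 4 states:
        a   b   c  
>* s0   s1  s0  s0 
 * s1   s1  s2  s0 
 * s2   s1  s0  s3 
   s3   s3  s3  s3 
(> = start, * = accepting)

start=s0 accept=s0,s1,s2 s0-a->s1 s0-b->s0 s0-c->s0 s1-a->s1 s1-b->s2 s1-c->s0 s2-a->s1 s2-b->s0 s2-c->s3 s3-a->s3 s3-b->s3 s3-c->s3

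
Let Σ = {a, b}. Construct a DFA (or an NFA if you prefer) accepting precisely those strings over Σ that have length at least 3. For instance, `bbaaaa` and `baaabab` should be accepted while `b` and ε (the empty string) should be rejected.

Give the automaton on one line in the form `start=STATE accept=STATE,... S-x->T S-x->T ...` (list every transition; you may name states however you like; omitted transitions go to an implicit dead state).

Count input length up to 4: every symbol moves from q0 toward q4, which means 'more than 3' and absorbs. Accept from {q3, q4}.
With 5 states:
        a   b  
>  q0   q1  q1 
   q1   q2  q2 
   q2   q3  q3 
 * q3   q4  q4 
 * q4   q4  q4 
(> = start, * = accepting)

start=q0 accept=q3,q4 q0-a->q1 q0-b->q1 q1-a->q2 q1-b->q2 q2-a->q3 q2-b->q3 q3-a->q4 q3-b->q4 q4-a->q4 q4-b->q4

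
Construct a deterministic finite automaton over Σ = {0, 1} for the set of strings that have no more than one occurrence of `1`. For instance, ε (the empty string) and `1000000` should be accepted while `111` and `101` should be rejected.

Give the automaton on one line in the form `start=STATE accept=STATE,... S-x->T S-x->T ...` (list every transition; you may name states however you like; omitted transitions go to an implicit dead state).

Only the number of `1`s matters, and only up to 2. Make a chain q0 → q1 → q2 advanced by each `1` (with q2 absorbing); every other symbol self-loops. The accepting set is {q0, q1}.
3 states suffice.
        0   1  
>* q0   q0  q1 
 * q1   q1  q2 
   q2   q2  q2 
(> = start, * = accepting)

start=q0 accept=q0,q1 q0-0->q0 q0-1->q1 q1-0->q1 q1-1->q2 q2-0->q2 q2-1->q2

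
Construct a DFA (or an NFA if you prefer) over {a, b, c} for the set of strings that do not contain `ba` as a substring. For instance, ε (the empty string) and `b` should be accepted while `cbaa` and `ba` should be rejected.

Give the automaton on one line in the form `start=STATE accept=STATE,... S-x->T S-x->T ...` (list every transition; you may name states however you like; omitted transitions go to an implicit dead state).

Track partial matches of the forbidden pattern `ba`. State S2 is a dead state reached once `ba` has occurred; every other state accepts. S0 means no part of `ba` is currently matched.
        a   b   c  
>* S0   S0  S1  S0 
 * S1   S2  S1  S0 
   S2   S2  S2  S2 
(> = start, * = accepting)

start=S0 accept=S0,S1 S0-a->S0 S0-b->S1 S0-c->S0 S1-a->S2 S1-b->S1 S1-c->S0 S2-a->S2 S2-b->S2 S2-c->S2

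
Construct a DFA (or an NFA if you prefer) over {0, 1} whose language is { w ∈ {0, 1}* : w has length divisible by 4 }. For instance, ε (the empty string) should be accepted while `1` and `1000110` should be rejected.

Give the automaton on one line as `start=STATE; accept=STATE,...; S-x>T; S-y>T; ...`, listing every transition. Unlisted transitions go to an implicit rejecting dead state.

start=A; accept=A; A-0>B; A-1>B; B-0>C; B-1>C; C-0>D; C-1>D; D-0>A; D-1>A

Only the length mod 4 matters, so use a 4-cycle: from any state, every input symbol moves to the next state, wrapping D back to A. Mark A accepting.
4 states suffice.
       0  1 
>* A   B  B 
   B   C  C 
   C   D  D 
   D   A  A 
(> = start, * = accepting)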